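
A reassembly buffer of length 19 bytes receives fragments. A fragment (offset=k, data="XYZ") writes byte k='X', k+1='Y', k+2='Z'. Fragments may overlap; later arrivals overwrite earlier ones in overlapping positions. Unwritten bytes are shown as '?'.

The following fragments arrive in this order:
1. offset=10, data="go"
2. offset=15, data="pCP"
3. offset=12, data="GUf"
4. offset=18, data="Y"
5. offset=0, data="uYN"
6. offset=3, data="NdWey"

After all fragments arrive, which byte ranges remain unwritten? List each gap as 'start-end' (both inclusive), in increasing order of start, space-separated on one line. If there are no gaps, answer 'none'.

Fragment 1: offset=10 len=2
Fragment 2: offset=15 len=3
Fragment 3: offset=12 len=3
Fragment 4: offset=18 len=1
Fragment 5: offset=0 len=3
Fragment 6: offset=3 len=5
Gaps: 8-9

Answer: 8-9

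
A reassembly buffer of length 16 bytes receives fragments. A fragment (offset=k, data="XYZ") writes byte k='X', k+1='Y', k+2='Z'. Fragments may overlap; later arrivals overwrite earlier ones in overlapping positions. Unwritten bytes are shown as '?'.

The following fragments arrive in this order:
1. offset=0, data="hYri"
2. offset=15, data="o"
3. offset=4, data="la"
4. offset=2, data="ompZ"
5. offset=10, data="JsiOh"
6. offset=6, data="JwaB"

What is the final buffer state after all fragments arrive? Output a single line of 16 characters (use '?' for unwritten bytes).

Fragment 1: offset=0 data="hYri" -> buffer=hYri????????????
Fragment 2: offset=15 data="o" -> buffer=hYri???????????o
Fragment 3: offset=4 data="la" -> buffer=hYrila?????????o
Fragment 4: offset=2 data="ompZ" -> buffer=hYompZ?????????o
Fragment 5: offset=10 data="JsiOh" -> buffer=hYompZ????JsiOho
Fragment 6: offset=6 data="JwaB" -> buffer=hYompZJwaBJsiOho

Answer: hYompZJwaBJsiOho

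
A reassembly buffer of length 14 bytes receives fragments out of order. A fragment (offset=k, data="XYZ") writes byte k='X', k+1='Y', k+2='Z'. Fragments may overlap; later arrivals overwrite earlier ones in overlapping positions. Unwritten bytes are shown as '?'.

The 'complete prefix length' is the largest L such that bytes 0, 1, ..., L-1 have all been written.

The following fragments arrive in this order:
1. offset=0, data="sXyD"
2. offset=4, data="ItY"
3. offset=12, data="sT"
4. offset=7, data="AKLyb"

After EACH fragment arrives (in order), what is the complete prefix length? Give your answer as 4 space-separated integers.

Fragment 1: offset=0 data="sXyD" -> buffer=sXyD?????????? -> prefix_len=4
Fragment 2: offset=4 data="ItY" -> buffer=sXyDItY??????? -> prefix_len=7
Fragment 3: offset=12 data="sT" -> buffer=sXyDItY?????sT -> prefix_len=7
Fragment 4: offset=7 data="AKLyb" -> buffer=sXyDItYAKLybsT -> prefix_len=14

Answer: 4 7 7 14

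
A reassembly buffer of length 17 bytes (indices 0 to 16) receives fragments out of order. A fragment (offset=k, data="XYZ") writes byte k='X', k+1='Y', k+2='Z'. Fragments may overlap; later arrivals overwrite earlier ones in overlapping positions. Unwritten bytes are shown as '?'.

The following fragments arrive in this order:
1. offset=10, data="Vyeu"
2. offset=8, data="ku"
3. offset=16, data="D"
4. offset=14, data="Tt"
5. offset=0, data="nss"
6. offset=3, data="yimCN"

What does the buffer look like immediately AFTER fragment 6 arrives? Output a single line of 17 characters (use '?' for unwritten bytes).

Answer: nssyimCNkuVyeuTtD

Derivation:
Fragment 1: offset=10 data="Vyeu" -> buffer=??????????Vyeu???
Fragment 2: offset=8 data="ku" -> buffer=????????kuVyeu???
Fragment 3: offset=16 data="D" -> buffer=????????kuVyeu??D
Fragment 4: offset=14 data="Tt" -> buffer=????????kuVyeuTtD
Fragment 5: offset=0 data="nss" -> buffer=nss?????kuVyeuTtD
Fragment 6: offset=3 data="yimCN" -> buffer=nssyimCNkuVyeuTtD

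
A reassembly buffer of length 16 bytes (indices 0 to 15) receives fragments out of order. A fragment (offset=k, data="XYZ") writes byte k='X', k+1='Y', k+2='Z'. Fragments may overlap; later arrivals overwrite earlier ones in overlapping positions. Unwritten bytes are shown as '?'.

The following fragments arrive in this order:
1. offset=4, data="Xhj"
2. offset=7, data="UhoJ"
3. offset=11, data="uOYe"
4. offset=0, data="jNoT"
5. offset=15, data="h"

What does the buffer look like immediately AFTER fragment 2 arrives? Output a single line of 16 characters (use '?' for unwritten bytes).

Answer: ????XhjUhoJ?????

Derivation:
Fragment 1: offset=4 data="Xhj" -> buffer=????Xhj?????????
Fragment 2: offset=7 data="UhoJ" -> buffer=????XhjUhoJ?????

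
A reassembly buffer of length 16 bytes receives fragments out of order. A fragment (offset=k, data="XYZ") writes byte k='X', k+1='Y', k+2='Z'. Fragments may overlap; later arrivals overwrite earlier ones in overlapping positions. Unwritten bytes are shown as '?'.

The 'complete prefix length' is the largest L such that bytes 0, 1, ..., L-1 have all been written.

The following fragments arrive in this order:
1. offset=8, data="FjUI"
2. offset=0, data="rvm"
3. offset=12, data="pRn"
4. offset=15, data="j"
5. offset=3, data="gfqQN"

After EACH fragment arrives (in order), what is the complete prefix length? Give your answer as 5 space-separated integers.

Fragment 1: offset=8 data="FjUI" -> buffer=????????FjUI???? -> prefix_len=0
Fragment 2: offset=0 data="rvm" -> buffer=rvm?????FjUI???? -> prefix_len=3
Fragment 3: offset=12 data="pRn" -> buffer=rvm?????FjUIpRn? -> prefix_len=3
Fragment 4: offset=15 data="j" -> buffer=rvm?????FjUIpRnj -> prefix_len=3
Fragment 5: offset=3 data="gfqQN" -> buffer=rvmgfqQNFjUIpRnj -> prefix_len=16

Answer: 0 3 3 3 16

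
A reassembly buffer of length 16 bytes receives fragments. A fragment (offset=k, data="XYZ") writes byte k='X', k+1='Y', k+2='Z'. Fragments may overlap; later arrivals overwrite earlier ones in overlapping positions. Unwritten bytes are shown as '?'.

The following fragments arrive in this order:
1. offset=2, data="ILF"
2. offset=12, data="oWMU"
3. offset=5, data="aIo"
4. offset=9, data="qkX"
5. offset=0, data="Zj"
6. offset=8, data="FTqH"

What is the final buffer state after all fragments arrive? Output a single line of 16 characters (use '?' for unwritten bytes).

Fragment 1: offset=2 data="ILF" -> buffer=??ILF???????????
Fragment 2: offset=12 data="oWMU" -> buffer=??ILF???????oWMU
Fragment 3: offset=5 data="aIo" -> buffer=??ILFaIo????oWMU
Fragment 4: offset=9 data="qkX" -> buffer=??ILFaIo?qkXoWMU
Fragment 5: offset=0 data="Zj" -> buffer=ZjILFaIo?qkXoWMU
Fragment 6: offset=8 data="FTqH" -> buffer=ZjILFaIoFTqHoWMU

Answer: ZjILFaIoFTqHoWMU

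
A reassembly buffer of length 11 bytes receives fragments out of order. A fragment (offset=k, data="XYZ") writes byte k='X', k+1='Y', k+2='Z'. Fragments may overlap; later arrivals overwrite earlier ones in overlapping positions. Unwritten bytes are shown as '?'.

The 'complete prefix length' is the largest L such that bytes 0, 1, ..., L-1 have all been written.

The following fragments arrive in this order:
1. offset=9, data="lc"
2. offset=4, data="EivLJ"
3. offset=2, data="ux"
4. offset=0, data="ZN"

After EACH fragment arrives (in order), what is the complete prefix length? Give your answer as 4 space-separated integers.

Answer: 0 0 0 11

Derivation:
Fragment 1: offset=9 data="lc" -> buffer=?????????lc -> prefix_len=0
Fragment 2: offset=4 data="EivLJ" -> buffer=????EivLJlc -> prefix_len=0
Fragment 3: offset=2 data="ux" -> buffer=??uxEivLJlc -> prefix_len=0
Fragment 4: offset=0 data="ZN" -> buffer=ZNuxEivLJlc -> prefix_len=11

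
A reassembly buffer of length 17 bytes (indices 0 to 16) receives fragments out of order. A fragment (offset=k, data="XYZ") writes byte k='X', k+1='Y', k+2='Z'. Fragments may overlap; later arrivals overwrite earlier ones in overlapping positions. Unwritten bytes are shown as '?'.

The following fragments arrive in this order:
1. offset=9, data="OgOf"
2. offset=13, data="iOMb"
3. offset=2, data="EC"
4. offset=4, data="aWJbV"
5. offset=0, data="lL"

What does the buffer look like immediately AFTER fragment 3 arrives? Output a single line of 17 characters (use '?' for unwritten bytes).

Answer: ??EC?????OgOfiOMb

Derivation:
Fragment 1: offset=9 data="OgOf" -> buffer=?????????OgOf????
Fragment 2: offset=13 data="iOMb" -> buffer=?????????OgOfiOMb
Fragment 3: offset=2 data="EC" -> buffer=??EC?????OgOfiOMb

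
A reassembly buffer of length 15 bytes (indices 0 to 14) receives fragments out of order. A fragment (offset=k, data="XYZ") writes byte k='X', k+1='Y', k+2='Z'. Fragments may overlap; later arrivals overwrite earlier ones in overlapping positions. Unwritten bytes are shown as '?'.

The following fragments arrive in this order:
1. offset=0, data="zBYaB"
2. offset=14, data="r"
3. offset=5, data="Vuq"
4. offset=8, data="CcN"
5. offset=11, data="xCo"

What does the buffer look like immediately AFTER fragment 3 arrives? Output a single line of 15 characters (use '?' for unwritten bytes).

Fragment 1: offset=0 data="zBYaB" -> buffer=zBYaB??????????
Fragment 2: offset=14 data="r" -> buffer=zBYaB?????????r
Fragment 3: offset=5 data="Vuq" -> buffer=zBYaBVuq??????r

Answer: zBYaBVuq??????r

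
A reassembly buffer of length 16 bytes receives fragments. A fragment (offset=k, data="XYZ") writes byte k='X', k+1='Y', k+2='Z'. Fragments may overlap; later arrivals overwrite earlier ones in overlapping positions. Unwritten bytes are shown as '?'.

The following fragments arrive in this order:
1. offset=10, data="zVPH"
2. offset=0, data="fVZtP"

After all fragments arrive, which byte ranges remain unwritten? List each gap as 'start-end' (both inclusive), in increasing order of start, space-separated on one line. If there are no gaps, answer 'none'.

Answer: 5-9 14-15

Derivation:
Fragment 1: offset=10 len=4
Fragment 2: offset=0 len=5
Gaps: 5-9 14-15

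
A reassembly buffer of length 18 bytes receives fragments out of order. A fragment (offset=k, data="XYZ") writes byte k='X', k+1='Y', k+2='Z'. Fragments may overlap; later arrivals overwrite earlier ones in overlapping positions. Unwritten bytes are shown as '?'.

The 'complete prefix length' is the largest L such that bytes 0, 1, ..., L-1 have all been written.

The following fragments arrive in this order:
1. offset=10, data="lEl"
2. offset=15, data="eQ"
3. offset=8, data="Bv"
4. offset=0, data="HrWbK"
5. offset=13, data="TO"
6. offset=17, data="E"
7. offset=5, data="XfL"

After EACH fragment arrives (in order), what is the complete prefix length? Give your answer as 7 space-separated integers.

Fragment 1: offset=10 data="lEl" -> buffer=??????????lEl????? -> prefix_len=0
Fragment 2: offset=15 data="eQ" -> buffer=??????????lEl??eQ? -> prefix_len=0
Fragment 3: offset=8 data="Bv" -> buffer=????????BvlEl??eQ? -> prefix_len=0
Fragment 4: offset=0 data="HrWbK" -> buffer=HrWbK???BvlEl??eQ? -> prefix_len=5
Fragment 5: offset=13 data="TO" -> buffer=HrWbK???BvlElTOeQ? -> prefix_len=5
Fragment 6: offset=17 data="E" -> buffer=HrWbK???BvlElTOeQE -> prefix_len=5
Fragment 7: offset=5 data="XfL" -> buffer=HrWbKXfLBvlElTOeQE -> prefix_len=18

Answer: 0 0 0 5 5 5 18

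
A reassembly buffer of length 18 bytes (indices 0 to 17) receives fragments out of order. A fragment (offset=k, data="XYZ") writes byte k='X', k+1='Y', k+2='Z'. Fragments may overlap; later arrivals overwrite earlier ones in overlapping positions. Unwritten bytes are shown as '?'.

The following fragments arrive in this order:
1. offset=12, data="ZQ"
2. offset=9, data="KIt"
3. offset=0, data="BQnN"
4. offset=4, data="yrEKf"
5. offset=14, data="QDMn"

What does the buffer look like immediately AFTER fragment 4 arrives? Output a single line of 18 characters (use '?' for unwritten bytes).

Fragment 1: offset=12 data="ZQ" -> buffer=????????????ZQ????
Fragment 2: offset=9 data="KIt" -> buffer=?????????KItZQ????
Fragment 3: offset=0 data="BQnN" -> buffer=BQnN?????KItZQ????
Fragment 4: offset=4 data="yrEKf" -> buffer=BQnNyrEKfKItZQ????

Answer: BQnNyrEKfKItZQ????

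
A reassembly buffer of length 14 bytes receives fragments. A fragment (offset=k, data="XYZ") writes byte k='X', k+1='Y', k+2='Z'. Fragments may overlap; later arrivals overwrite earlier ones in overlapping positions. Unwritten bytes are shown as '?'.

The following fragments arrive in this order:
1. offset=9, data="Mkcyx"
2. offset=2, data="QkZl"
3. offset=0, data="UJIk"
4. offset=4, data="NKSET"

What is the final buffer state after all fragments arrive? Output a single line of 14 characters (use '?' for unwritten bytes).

Answer: UJIkNKSETMkcyx

Derivation:
Fragment 1: offset=9 data="Mkcyx" -> buffer=?????????Mkcyx
Fragment 2: offset=2 data="QkZl" -> buffer=??QkZl???Mkcyx
Fragment 3: offset=0 data="UJIk" -> buffer=UJIkZl???Mkcyx
Fragment 4: offset=4 data="NKSET" -> buffer=UJIkNKSETMkcyx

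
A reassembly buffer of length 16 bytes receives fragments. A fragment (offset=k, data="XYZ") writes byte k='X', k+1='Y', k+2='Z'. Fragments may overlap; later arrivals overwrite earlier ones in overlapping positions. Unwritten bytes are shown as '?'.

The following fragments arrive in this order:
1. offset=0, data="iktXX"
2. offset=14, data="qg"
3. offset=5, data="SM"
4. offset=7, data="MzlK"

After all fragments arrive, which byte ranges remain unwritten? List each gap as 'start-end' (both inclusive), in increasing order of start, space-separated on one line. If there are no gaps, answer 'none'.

Fragment 1: offset=0 len=5
Fragment 2: offset=14 len=2
Fragment 3: offset=5 len=2
Fragment 4: offset=7 len=4
Gaps: 11-13

Answer: 11-13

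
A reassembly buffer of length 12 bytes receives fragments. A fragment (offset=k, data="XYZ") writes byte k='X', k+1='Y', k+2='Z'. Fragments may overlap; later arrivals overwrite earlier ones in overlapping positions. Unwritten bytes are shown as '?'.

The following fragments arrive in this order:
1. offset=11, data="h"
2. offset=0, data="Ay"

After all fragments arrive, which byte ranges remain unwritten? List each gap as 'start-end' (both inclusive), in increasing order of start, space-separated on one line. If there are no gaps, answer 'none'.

Fragment 1: offset=11 len=1
Fragment 2: offset=0 len=2
Gaps: 2-10

Answer: 2-10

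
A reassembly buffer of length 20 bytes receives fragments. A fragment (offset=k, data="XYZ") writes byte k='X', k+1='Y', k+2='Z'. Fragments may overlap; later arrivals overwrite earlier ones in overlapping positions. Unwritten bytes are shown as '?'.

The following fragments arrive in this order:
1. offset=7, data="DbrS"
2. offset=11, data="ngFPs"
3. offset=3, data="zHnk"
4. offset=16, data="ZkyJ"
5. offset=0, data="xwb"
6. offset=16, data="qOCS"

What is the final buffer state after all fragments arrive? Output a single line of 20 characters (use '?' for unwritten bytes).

Answer: xwbzHnkDbrSngFPsqOCS

Derivation:
Fragment 1: offset=7 data="DbrS" -> buffer=???????DbrS?????????
Fragment 2: offset=11 data="ngFPs" -> buffer=???????DbrSngFPs????
Fragment 3: offset=3 data="zHnk" -> buffer=???zHnkDbrSngFPs????
Fragment 4: offset=16 data="ZkyJ" -> buffer=???zHnkDbrSngFPsZkyJ
Fragment 5: offset=0 data="xwb" -> buffer=xwbzHnkDbrSngFPsZkyJ
Fragment 6: offset=16 data="qOCS" -> buffer=xwbzHnkDbrSngFPsqOCS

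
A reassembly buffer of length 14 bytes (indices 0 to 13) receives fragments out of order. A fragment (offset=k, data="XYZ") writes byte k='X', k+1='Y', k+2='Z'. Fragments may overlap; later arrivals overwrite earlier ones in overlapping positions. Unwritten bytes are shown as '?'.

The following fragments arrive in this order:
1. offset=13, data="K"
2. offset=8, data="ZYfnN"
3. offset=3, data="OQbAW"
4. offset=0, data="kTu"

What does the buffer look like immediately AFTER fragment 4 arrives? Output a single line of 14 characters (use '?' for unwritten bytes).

Answer: kTuOQbAWZYfnNK

Derivation:
Fragment 1: offset=13 data="K" -> buffer=?????????????K
Fragment 2: offset=8 data="ZYfnN" -> buffer=????????ZYfnNK
Fragment 3: offset=3 data="OQbAW" -> buffer=???OQbAWZYfnNK
Fragment 4: offset=0 data="kTu" -> buffer=kTuOQbAWZYfnNK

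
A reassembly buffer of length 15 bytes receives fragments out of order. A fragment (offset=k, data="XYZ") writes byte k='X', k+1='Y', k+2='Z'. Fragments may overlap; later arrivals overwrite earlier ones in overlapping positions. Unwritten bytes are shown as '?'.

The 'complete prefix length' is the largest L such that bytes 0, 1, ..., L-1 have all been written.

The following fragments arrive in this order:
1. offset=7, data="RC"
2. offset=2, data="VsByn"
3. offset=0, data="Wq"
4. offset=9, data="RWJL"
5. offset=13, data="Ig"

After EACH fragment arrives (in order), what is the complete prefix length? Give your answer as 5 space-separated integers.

Fragment 1: offset=7 data="RC" -> buffer=???????RC?????? -> prefix_len=0
Fragment 2: offset=2 data="VsByn" -> buffer=??VsBynRC?????? -> prefix_len=0
Fragment 3: offset=0 data="Wq" -> buffer=WqVsBynRC?????? -> prefix_len=9
Fragment 4: offset=9 data="RWJL" -> buffer=WqVsBynRCRWJL?? -> prefix_len=13
Fragment 5: offset=13 data="Ig" -> buffer=WqVsBynRCRWJLIg -> prefix_len=15

Answer: 0 0 9 13 15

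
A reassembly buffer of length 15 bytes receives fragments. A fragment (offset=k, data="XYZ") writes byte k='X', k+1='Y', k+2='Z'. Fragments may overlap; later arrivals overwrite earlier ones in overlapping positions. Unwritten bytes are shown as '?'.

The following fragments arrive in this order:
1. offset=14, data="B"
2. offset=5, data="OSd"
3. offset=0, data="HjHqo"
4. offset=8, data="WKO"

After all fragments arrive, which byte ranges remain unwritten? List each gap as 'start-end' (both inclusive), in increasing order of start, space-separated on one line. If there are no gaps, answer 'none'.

Fragment 1: offset=14 len=1
Fragment 2: offset=5 len=3
Fragment 3: offset=0 len=5
Fragment 4: offset=8 len=3
Gaps: 11-13

Answer: 11-13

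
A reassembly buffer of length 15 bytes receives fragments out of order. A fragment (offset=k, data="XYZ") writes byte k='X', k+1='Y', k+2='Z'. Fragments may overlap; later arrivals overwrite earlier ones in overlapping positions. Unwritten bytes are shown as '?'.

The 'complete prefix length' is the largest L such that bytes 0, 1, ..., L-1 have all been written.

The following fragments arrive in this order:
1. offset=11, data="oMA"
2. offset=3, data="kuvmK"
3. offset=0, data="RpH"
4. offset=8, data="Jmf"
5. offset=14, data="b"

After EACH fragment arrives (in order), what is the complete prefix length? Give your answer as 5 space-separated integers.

Fragment 1: offset=11 data="oMA" -> buffer=???????????oMA? -> prefix_len=0
Fragment 2: offset=3 data="kuvmK" -> buffer=???kuvmK???oMA? -> prefix_len=0
Fragment 3: offset=0 data="RpH" -> buffer=RpHkuvmK???oMA? -> prefix_len=8
Fragment 4: offset=8 data="Jmf" -> buffer=RpHkuvmKJmfoMA? -> prefix_len=14
Fragment 5: offset=14 data="b" -> buffer=RpHkuvmKJmfoMAb -> prefix_len=15

Answer: 0 0 8 14 15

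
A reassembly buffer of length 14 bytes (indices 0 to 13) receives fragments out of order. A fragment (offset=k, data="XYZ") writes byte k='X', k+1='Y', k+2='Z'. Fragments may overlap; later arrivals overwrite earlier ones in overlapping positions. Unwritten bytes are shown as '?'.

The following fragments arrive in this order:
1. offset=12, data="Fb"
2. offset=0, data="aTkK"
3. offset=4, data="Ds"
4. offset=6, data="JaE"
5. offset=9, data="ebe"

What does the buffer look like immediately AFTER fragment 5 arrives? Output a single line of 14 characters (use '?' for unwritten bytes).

Answer: aTkKDsJaEebeFb

Derivation:
Fragment 1: offset=12 data="Fb" -> buffer=????????????Fb
Fragment 2: offset=0 data="aTkK" -> buffer=aTkK????????Fb
Fragment 3: offset=4 data="Ds" -> buffer=aTkKDs??????Fb
Fragment 4: offset=6 data="JaE" -> buffer=aTkKDsJaE???Fb
Fragment 5: offset=9 data="ebe" -> buffer=aTkKDsJaEebeFb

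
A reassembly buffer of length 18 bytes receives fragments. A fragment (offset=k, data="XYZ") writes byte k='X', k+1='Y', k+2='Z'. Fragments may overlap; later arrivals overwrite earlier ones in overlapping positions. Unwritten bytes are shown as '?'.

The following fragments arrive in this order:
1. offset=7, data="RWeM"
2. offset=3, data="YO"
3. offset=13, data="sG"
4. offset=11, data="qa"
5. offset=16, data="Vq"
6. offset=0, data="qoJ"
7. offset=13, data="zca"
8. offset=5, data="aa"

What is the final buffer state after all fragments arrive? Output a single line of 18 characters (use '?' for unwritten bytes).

Answer: qoJYOaaRWeMqazcaVq

Derivation:
Fragment 1: offset=7 data="RWeM" -> buffer=???????RWeM???????
Fragment 2: offset=3 data="YO" -> buffer=???YO??RWeM???????
Fragment 3: offset=13 data="sG" -> buffer=???YO??RWeM??sG???
Fragment 4: offset=11 data="qa" -> buffer=???YO??RWeMqasG???
Fragment 5: offset=16 data="Vq" -> buffer=???YO??RWeMqasG?Vq
Fragment 6: offset=0 data="qoJ" -> buffer=qoJYO??RWeMqasG?Vq
Fragment 7: offset=13 data="zca" -> buffer=qoJYO??RWeMqazcaVq
Fragment 8: offset=5 data="aa" -> buffer=qoJYOaaRWeMqazcaVq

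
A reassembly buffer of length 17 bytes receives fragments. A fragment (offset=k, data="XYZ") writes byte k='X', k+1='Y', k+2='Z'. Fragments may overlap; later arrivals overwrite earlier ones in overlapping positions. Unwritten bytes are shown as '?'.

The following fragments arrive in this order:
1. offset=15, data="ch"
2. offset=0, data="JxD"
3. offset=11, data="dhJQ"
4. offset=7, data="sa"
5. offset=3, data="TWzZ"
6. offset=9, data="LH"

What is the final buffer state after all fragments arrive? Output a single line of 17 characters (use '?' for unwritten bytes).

Fragment 1: offset=15 data="ch" -> buffer=???????????????ch
Fragment 2: offset=0 data="JxD" -> buffer=JxD????????????ch
Fragment 3: offset=11 data="dhJQ" -> buffer=JxD????????dhJQch
Fragment 4: offset=7 data="sa" -> buffer=JxD????sa??dhJQch
Fragment 5: offset=3 data="TWzZ" -> buffer=JxDTWzZsa??dhJQch
Fragment 6: offset=9 data="LH" -> buffer=JxDTWzZsaLHdhJQch

Answer: JxDTWzZsaLHdhJQch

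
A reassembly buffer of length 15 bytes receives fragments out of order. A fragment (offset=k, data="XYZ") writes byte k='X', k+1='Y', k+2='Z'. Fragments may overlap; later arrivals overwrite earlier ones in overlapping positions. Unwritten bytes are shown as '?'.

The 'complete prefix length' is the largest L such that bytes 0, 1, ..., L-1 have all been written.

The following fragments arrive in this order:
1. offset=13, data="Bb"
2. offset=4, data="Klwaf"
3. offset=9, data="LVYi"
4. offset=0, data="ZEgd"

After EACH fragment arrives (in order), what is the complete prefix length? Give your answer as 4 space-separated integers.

Fragment 1: offset=13 data="Bb" -> buffer=?????????????Bb -> prefix_len=0
Fragment 2: offset=4 data="Klwaf" -> buffer=????Klwaf????Bb -> prefix_len=0
Fragment 3: offset=9 data="LVYi" -> buffer=????KlwafLVYiBb -> prefix_len=0
Fragment 4: offset=0 data="ZEgd" -> buffer=ZEgdKlwafLVYiBb -> prefix_len=15

Answer: 0 0 0 15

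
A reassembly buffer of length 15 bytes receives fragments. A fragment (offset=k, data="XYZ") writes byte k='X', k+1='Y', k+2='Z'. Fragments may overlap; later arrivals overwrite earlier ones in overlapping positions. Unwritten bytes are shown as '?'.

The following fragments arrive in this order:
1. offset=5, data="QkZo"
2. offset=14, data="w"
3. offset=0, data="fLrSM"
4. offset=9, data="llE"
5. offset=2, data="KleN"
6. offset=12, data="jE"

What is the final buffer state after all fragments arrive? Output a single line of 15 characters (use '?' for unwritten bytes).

Fragment 1: offset=5 data="QkZo" -> buffer=?????QkZo??????
Fragment 2: offset=14 data="w" -> buffer=?????QkZo?????w
Fragment 3: offset=0 data="fLrSM" -> buffer=fLrSMQkZo?????w
Fragment 4: offset=9 data="llE" -> buffer=fLrSMQkZollE??w
Fragment 5: offset=2 data="KleN" -> buffer=fLKleNkZollE??w
Fragment 6: offset=12 data="jE" -> buffer=fLKleNkZollEjEw

Answer: fLKleNkZollEjEw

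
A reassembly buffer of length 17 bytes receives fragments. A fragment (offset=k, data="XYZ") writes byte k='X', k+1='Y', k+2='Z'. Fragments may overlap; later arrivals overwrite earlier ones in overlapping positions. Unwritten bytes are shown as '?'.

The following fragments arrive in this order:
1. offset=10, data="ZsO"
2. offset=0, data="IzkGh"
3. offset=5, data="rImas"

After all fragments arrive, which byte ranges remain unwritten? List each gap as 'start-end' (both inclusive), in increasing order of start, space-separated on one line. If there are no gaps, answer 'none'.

Answer: 13-16

Derivation:
Fragment 1: offset=10 len=3
Fragment 2: offset=0 len=5
Fragment 3: offset=5 len=5
Gaps: 13-16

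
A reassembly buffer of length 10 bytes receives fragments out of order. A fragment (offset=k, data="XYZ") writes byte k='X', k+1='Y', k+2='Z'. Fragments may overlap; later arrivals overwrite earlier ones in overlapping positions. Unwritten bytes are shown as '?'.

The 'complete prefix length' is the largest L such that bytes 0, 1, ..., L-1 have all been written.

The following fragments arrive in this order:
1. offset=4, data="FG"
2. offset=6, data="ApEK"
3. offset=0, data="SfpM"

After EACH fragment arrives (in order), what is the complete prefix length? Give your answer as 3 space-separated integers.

Fragment 1: offset=4 data="FG" -> buffer=????FG???? -> prefix_len=0
Fragment 2: offset=6 data="ApEK" -> buffer=????FGApEK -> prefix_len=0
Fragment 3: offset=0 data="SfpM" -> buffer=SfpMFGApEK -> prefix_len=10

Answer: 0 0 10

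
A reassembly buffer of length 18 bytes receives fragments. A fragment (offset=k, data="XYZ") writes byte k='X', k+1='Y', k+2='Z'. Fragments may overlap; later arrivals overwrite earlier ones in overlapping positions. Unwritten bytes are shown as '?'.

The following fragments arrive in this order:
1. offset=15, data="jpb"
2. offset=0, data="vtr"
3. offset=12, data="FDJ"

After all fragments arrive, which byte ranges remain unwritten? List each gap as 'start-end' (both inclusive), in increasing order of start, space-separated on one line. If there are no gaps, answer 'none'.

Fragment 1: offset=15 len=3
Fragment 2: offset=0 len=3
Fragment 3: offset=12 len=3
Gaps: 3-11

Answer: 3-11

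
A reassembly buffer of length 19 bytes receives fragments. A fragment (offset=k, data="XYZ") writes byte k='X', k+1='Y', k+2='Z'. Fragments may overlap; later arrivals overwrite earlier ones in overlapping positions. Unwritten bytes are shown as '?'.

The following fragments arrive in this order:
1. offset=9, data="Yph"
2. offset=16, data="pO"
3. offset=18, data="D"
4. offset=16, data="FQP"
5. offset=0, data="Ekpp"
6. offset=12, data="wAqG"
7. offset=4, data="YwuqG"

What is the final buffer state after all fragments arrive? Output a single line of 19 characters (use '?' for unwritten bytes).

Answer: EkppYwuqGYphwAqGFQP

Derivation:
Fragment 1: offset=9 data="Yph" -> buffer=?????????Yph???????
Fragment 2: offset=16 data="pO" -> buffer=?????????Yph????pO?
Fragment 3: offset=18 data="D" -> buffer=?????????Yph????pOD
Fragment 4: offset=16 data="FQP" -> buffer=?????????Yph????FQP
Fragment 5: offset=0 data="Ekpp" -> buffer=Ekpp?????Yph????FQP
Fragment 6: offset=12 data="wAqG" -> buffer=Ekpp?????YphwAqGFQP
Fragment 7: offset=4 data="YwuqG" -> buffer=EkppYwuqGYphwAqGFQP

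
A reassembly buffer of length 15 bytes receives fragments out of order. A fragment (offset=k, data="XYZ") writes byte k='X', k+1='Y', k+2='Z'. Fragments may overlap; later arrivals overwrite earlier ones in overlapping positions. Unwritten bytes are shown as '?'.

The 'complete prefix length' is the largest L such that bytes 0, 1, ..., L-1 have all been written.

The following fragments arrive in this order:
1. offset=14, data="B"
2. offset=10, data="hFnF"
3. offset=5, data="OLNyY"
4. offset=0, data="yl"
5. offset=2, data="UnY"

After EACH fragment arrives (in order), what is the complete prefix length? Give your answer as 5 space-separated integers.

Answer: 0 0 0 2 15

Derivation:
Fragment 1: offset=14 data="B" -> buffer=??????????????B -> prefix_len=0
Fragment 2: offset=10 data="hFnF" -> buffer=??????????hFnFB -> prefix_len=0
Fragment 3: offset=5 data="OLNyY" -> buffer=?????OLNyYhFnFB -> prefix_len=0
Fragment 4: offset=0 data="yl" -> buffer=yl???OLNyYhFnFB -> prefix_len=2
Fragment 5: offset=2 data="UnY" -> buffer=ylUnYOLNyYhFnFB -> prefix_len=15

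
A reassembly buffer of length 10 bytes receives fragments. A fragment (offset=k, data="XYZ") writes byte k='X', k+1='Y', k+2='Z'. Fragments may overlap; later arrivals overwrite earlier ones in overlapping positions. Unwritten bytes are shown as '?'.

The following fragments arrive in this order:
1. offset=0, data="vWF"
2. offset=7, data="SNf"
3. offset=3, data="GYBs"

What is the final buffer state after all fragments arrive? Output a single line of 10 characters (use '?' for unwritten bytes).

Fragment 1: offset=0 data="vWF" -> buffer=vWF???????
Fragment 2: offset=7 data="SNf" -> buffer=vWF????SNf
Fragment 3: offset=3 data="GYBs" -> buffer=vWFGYBsSNf

Answer: vWFGYBsSNf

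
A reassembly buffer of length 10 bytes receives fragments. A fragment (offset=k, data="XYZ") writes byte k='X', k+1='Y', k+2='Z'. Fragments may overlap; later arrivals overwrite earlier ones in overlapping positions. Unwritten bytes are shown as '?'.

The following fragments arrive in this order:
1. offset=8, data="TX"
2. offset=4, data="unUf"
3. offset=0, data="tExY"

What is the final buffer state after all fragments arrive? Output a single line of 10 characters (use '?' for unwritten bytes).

Answer: tExYunUfTX

Derivation:
Fragment 1: offset=8 data="TX" -> buffer=????????TX
Fragment 2: offset=4 data="unUf" -> buffer=????unUfTX
Fragment 3: offset=0 data="tExY" -> buffer=tExYunUfTX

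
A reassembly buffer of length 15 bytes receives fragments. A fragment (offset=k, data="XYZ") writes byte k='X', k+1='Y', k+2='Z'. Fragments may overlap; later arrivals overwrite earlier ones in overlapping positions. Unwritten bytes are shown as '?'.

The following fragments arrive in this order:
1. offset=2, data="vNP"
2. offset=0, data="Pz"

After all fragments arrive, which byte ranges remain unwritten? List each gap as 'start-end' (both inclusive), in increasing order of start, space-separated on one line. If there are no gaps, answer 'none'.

Fragment 1: offset=2 len=3
Fragment 2: offset=0 len=2
Gaps: 5-14

Answer: 5-14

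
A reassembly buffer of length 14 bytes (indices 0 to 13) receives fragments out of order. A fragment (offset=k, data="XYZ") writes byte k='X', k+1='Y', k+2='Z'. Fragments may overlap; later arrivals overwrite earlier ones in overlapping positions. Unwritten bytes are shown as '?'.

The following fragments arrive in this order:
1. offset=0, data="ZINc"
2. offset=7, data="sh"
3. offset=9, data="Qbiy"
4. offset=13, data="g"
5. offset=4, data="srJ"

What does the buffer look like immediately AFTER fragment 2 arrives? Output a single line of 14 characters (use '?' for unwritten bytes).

Answer: ZINc???sh?????

Derivation:
Fragment 1: offset=0 data="ZINc" -> buffer=ZINc??????????
Fragment 2: offset=7 data="sh" -> buffer=ZINc???sh?????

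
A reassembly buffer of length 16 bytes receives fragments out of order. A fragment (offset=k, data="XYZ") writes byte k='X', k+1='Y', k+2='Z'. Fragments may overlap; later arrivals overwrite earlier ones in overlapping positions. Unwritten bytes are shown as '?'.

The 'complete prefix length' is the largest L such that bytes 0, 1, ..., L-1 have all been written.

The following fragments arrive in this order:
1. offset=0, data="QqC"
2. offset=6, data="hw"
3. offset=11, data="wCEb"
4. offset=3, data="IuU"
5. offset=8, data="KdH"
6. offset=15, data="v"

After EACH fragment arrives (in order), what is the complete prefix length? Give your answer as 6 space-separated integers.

Answer: 3 3 3 8 15 16

Derivation:
Fragment 1: offset=0 data="QqC" -> buffer=QqC????????????? -> prefix_len=3
Fragment 2: offset=6 data="hw" -> buffer=QqC???hw???????? -> prefix_len=3
Fragment 3: offset=11 data="wCEb" -> buffer=QqC???hw???wCEb? -> prefix_len=3
Fragment 4: offset=3 data="IuU" -> buffer=QqCIuUhw???wCEb? -> prefix_len=8
Fragment 5: offset=8 data="KdH" -> buffer=QqCIuUhwKdHwCEb? -> prefix_len=15
Fragment 6: offset=15 data="v" -> buffer=QqCIuUhwKdHwCEbv -> prefix_len=16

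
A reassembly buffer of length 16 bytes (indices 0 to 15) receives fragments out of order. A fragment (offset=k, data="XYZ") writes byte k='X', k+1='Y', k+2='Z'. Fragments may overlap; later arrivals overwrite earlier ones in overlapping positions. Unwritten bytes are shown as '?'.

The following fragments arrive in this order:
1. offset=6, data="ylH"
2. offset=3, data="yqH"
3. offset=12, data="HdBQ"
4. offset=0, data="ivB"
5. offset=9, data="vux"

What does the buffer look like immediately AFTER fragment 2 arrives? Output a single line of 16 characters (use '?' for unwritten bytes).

Answer: ???yqHylH???????

Derivation:
Fragment 1: offset=6 data="ylH" -> buffer=??????ylH???????
Fragment 2: offset=3 data="yqH" -> buffer=???yqHylH???????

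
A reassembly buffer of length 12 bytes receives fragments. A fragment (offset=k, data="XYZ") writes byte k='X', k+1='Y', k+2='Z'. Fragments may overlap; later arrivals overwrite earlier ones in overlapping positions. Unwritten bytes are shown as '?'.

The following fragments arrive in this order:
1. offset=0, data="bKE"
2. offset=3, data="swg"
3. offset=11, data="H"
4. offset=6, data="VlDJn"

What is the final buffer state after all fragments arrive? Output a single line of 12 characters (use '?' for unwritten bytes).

Fragment 1: offset=0 data="bKE" -> buffer=bKE?????????
Fragment 2: offset=3 data="swg" -> buffer=bKEswg??????
Fragment 3: offset=11 data="H" -> buffer=bKEswg?????H
Fragment 4: offset=6 data="VlDJn" -> buffer=bKEswgVlDJnH

Answer: bKEswgVlDJnH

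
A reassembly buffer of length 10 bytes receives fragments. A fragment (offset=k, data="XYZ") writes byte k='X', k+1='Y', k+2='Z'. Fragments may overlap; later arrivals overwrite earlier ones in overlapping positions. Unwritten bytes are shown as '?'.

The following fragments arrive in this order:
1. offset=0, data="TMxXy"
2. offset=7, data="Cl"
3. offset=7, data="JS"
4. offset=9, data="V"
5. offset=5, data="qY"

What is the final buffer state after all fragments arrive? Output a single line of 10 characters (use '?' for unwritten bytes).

Fragment 1: offset=0 data="TMxXy" -> buffer=TMxXy?????
Fragment 2: offset=7 data="Cl" -> buffer=TMxXy??Cl?
Fragment 3: offset=7 data="JS" -> buffer=TMxXy??JS?
Fragment 4: offset=9 data="V" -> buffer=TMxXy??JSV
Fragment 5: offset=5 data="qY" -> buffer=TMxXyqYJSV

Answer: TMxXyqYJSV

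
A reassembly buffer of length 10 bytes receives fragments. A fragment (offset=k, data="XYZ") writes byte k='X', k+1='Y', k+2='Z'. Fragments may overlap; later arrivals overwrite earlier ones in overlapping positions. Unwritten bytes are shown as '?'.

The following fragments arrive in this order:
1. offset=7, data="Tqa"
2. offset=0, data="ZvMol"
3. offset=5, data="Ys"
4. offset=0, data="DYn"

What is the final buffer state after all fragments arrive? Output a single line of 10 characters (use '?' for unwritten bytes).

Answer: DYnolYsTqa

Derivation:
Fragment 1: offset=7 data="Tqa" -> buffer=???????Tqa
Fragment 2: offset=0 data="ZvMol" -> buffer=ZvMol??Tqa
Fragment 3: offset=5 data="Ys" -> buffer=ZvMolYsTqa
Fragment 4: offset=0 data="DYn" -> buffer=DYnolYsTqa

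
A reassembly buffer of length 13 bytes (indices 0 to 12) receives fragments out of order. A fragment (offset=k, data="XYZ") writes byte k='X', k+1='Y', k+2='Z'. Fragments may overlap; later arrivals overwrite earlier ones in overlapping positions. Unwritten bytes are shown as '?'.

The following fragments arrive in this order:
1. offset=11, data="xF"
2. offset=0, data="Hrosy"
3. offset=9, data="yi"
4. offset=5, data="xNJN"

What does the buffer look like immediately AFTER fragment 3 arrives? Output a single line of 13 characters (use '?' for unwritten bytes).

Answer: Hrosy????yixF

Derivation:
Fragment 1: offset=11 data="xF" -> buffer=???????????xF
Fragment 2: offset=0 data="Hrosy" -> buffer=Hrosy??????xF
Fragment 3: offset=9 data="yi" -> buffer=Hrosy????yixF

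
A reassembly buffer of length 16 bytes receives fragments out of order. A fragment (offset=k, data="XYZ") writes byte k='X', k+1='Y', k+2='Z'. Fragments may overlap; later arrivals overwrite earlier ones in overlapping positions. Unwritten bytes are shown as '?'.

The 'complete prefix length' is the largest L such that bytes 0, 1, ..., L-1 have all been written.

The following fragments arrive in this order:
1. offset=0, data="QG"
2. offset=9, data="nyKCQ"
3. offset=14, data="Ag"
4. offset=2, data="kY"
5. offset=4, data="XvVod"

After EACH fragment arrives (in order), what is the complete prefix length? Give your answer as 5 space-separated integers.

Answer: 2 2 2 4 16

Derivation:
Fragment 1: offset=0 data="QG" -> buffer=QG?????????????? -> prefix_len=2
Fragment 2: offset=9 data="nyKCQ" -> buffer=QG???????nyKCQ?? -> prefix_len=2
Fragment 3: offset=14 data="Ag" -> buffer=QG???????nyKCQAg -> prefix_len=2
Fragment 4: offset=2 data="kY" -> buffer=QGkY?????nyKCQAg -> prefix_len=4
Fragment 5: offset=4 data="XvVod" -> buffer=QGkYXvVodnyKCQAg -> prefix_len=16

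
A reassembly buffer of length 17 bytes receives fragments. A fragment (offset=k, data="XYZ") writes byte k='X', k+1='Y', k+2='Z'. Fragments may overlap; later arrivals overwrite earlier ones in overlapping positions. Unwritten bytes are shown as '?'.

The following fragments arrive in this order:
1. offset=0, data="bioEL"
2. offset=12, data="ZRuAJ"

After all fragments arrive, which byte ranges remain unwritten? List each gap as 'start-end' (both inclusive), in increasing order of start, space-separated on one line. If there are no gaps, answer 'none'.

Fragment 1: offset=0 len=5
Fragment 2: offset=12 len=5
Gaps: 5-11

Answer: 5-11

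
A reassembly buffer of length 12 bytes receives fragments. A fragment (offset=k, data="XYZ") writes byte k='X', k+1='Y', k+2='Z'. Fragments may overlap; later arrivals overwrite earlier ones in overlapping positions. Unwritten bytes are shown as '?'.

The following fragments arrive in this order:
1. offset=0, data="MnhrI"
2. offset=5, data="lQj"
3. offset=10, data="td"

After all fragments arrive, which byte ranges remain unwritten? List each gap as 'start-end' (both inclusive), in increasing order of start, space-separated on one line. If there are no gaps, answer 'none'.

Fragment 1: offset=0 len=5
Fragment 2: offset=5 len=3
Fragment 3: offset=10 len=2
Gaps: 8-9

Answer: 8-9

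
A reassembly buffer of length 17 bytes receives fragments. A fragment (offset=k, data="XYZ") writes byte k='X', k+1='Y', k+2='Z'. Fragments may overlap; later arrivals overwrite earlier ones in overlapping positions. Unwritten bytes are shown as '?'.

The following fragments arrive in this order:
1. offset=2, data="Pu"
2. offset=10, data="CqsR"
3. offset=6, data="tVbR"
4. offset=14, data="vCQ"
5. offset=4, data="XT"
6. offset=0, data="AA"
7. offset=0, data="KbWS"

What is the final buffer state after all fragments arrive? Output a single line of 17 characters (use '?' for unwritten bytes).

Fragment 1: offset=2 data="Pu" -> buffer=??Pu?????????????
Fragment 2: offset=10 data="CqsR" -> buffer=??Pu??????CqsR???
Fragment 3: offset=6 data="tVbR" -> buffer=??Pu??tVbRCqsR???
Fragment 4: offset=14 data="vCQ" -> buffer=??Pu??tVbRCqsRvCQ
Fragment 5: offset=4 data="XT" -> buffer=??PuXTtVbRCqsRvCQ
Fragment 6: offset=0 data="AA" -> buffer=AAPuXTtVbRCqsRvCQ
Fragment 7: offset=0 data="KbWS" -> buffer=KbWSXTtVbRCqsRvCQ

Answer: KbWSXTtVbRCqsRvCQ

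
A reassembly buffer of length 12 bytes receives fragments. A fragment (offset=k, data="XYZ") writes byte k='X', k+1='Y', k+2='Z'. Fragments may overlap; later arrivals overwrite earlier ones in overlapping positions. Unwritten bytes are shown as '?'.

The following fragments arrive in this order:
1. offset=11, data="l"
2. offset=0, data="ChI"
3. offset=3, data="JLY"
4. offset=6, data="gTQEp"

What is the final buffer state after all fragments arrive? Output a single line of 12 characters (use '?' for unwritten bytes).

Answer: ChIJLYgTQEpl

Derivation:
Fragment 1: offset=11 data="l" -> buffer=???????????l
Fragment 2: offset=0 data="ChI" -> buffer=ChI????????l
Fragment 3: offset=3 data="JLY" -> buffer=ChIJLY?????l
Fragment 4: offset=6 data="gTQEp" -> buffer=ChIJLYgTQEpl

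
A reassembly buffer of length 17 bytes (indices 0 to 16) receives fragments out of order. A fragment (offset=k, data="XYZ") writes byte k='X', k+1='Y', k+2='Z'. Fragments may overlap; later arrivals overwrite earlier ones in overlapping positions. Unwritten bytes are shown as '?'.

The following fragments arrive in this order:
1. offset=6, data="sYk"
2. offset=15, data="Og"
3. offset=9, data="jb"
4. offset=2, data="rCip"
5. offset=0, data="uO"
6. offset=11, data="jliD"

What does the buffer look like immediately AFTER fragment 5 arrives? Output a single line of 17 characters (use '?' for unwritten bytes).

Answer: uOrCipsYkjb????Og

Derivation:
Fragment 1: offset=6 data="sYk" -> buffer=??????sYk????????
Fragment 2: offset=15 data="Og" -> buffer=??????sYk??????Og
Fragment 3: offset=9 data="jb" -> buffer=??????sYkjb????Og
Fragment 4: offset=2 data="rCip" -> buffer=??rCipsYkjb????Og
Fragment 5: offset=0 data="uO" -> buffer=uOrCipsYkjb????Og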